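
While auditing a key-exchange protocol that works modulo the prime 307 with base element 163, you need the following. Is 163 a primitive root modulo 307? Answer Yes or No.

φ(307) = 307 − 1 = 306 = 2 · 3^2 · 17.
Test 163^(306/q) mod 307 for each prime factor q of 306:
163^153 ≡ 306 (mod 307)  [q = 2: ≢ 1 ✓]
163^102 ≡ 1 (mod 307)  [q = 3: ≡ 1 ✗]
163^18 ≡ 299 (mod 307)  [q = 17: ≢ 1 ✓]
The check at q = 3 fails, so 163 generates a proper subgroup.

No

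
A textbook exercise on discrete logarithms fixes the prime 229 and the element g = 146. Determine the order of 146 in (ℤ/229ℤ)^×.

By Lagrange's theorem, ord_229(146) divides φ(229) = 229 − 1 = 228 = 2^2 · 3 · 19.
Divisors of 228: 1, 2, 3, 4, 6, 12, 19, 38, 57, 76, 114, 228.
Compute 146^d (mod 229) for the divisors d until we hit 1:
146^1 ≡ 146 (mod 229)
146^2 ≡ 19 (mod 229)
146^3 ≡ 26 (mod 229)
146^4 ≡ 132 (mod 229)
146^6 ≡ 218 (mod 229)
146^12 ≡ 121 (mod 229)
146^19 ≡ 95 (mod 229)
146^38 ≡ 94 (mod 229)
146^57 ≡ 228 (mod 229)
146^76 ≡ 134 (mod 229)
146^114 ≡ 1 (mod 229) ✓
The smallest such exponent is 114, so the order of 146 is 114.

114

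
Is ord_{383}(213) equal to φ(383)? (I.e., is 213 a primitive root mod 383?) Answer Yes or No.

No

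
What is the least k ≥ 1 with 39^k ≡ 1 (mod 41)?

20

By Lagrange's theorem, ord_41(39) divides φ(41) = 41 − 1 = 40 = 2^3 · 5.
Divisors of 40: 1, 2, 4, 5, 8, 10, 20, 40.
Compute 39^d (mod 41) for the divisors d until we hit 1:
39^1 ≡ 39 (mod 41)
39^2 ≡ 4 (mod 41)
39^4 ≡ 16 (mod 41)
39^5 ≡ 9 (mod 41)
39^8 ≡ 10 (mod 41)
39^10 ≡ 40 (mod 41)
39^20 ≡ 1 (mod 41) ✓
Therefore the multiplicative order of 39 modulo 41 is 20.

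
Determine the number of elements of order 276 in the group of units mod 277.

88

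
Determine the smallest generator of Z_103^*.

φ(103) = 103 − 1 = 102 = 2 · 3 · 17.
g is a primitive root iff g^(102/q) ≢ 1 (mod 103) for each prime q ∈ {2, 3, 17}.
g = 2: 2^51 ≡ 1 — hits 1, so not a primitive root.
g = 3: 3^51 ≡ 102; 3^34 ≡ 1 — hits 1, so not a primitive root.
g = 4: 4^51 ≡ 1 — hits 1, so not a primitive root.
g = 5: 5^51 ≡ 102; 5^34 ≡ 56; 5^6 ≡ 72 — none is 1, so 5 is a primitive root.
Hence the least primitive root of 103 is 5.

5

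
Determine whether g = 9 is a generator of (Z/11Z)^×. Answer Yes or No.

φ(11) = 11 − 1 = 10 = 2 · 5.
An element g generates (Z/11Z)^× iff g^(10/q) ≢ 1 (mod 11) for each prime q ∈ {2, 5}.
9^5 ≡ 1 (mod 11)  [q = 2: ≡ 1 ✗]
9^2 ≡ 4 (mod 11)  [q = 5: ≢ 1 ✓]
9^5 ≡ 1 shows ord(9) | 5, strictly less than φ(11); not a primitive root.

No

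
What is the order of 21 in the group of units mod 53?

52

The order of 21 must divide φ(53) = 53 − 1 = 52 = 2^2 · 13.
Divisors of 52: 1, 2, 4, 13, 26, 52.
Check 21^d mod 53 for each divisor in increasing order:
21^1 ≡ 21
21^2 ≡ 17
21^4 ≡ 24
21^13 ≡ 23
21^26 ≡ 52
21^52 ≡ 1
The smallest such exponent is 52, so the order of 21 is 52.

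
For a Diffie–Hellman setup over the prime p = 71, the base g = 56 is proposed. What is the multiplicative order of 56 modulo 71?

ord(56) | φ(71) = 71 − 1 = 70 = 2 · 5 · 7.
Divisors of 70: 1, 2, 5, 7, 10, 14, 35, 70.
Evaluate successive powers at the divisors of 70:
56^1 ≡ 56 (mod 71)
56^2 ≡ 12 (mod 71)
56^5 ≡ 41 (mod 71)
56^7 ≡ 66 (mod 71)
56^10 ≡ 48 (mod 71)
56^14 ≡ 25 (mod 71)
56^35 ≡ 70 (mod 71)
56^70 ≡ 1 (mod 71) ✓
Hence ord(56) = 70.

70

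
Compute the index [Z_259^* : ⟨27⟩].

ord(27) | φ(259) = φ(7·37) = (7−1)·(37−1) = 6·36 = 216 = 2^3 · 3^3.
Divisors of 216: 1, 2, 3, 4, 6, 8, 9, 12, 18, 24, 27, 36, 54, 72, 108, 216.
Compute 27^d (mod 259) for the divisors d until we hit 1:
27^1 ≡ 27
27^2 ≡ 211
27^3 ≡ 258
27^4 ≡ 232
27^6 ≡ 1
So ord_259(27) = 6, hence |⟨27⟩| = 6.
The index is φ(259) / ord(27) = 216 / 6 = 36.

36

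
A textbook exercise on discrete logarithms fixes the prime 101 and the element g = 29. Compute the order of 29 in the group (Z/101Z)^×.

100

By Lagrange's theorem, ord_101(29) divides φ(101) = 101 − 1 = 100 = 2^2 · 5^2.
Divisors of 100: 1, 2, 4, 5, 10, 20, 25, 50, 100.
Test each divisor d:
29^1 ≡ 29 (mod 101)
29^2 ≡ 33 (mod 101)
29^4 ≡ 79 (mod 101)
29^5 ≡ 69 (mod 101)
29^10 ≡ 14 (mod 101)
29^20 ≡ 95 (mod 101)
29^25 ≡ 91 (mod 101)
29^50 ≡ 100 (mod 101)
29^100 ≡ 1 (mod 101) ✓
Therefore the multiplicative order of 29 modulo 101 is 100.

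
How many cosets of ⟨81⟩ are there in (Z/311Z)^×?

2

Since 81 ∈ (Z/311Z)^×, its order divides φ(311) = 311 − 1 = 310 = 2 · 5 · 31.
Divisors of 310: 1, 2, 5, 10, 31, 62, 155, 310.
Evaluate successive powers at the divisors of 310:
81^1 ≡ 81
81^2 ≡ 30
81^5 ≡ 126
81^10 ≡ 15
81^31 ≡ 6
81^62 ≡ 36
81^155 ≡ 1
Thus |⟨81⟩| = ord(81) = 155.
[(Z/311Z)^× : ⟨81⟩] = 310/155 = 2.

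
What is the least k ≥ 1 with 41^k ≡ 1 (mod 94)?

Since 41 ∈ (Z/94Z)^×, its order divides φ(94) = φ(2)·φ(47) = 1·46 = 46 = 2 · 23.
Divisors of 46: 1, 2, 23, 46.
Test each divisor d:
41^1 ≡ 41 (mod 94)
41^2 ≡ 83 (mod 94)
41^23 ≡ 93 (mod 94)
41^46 ≡ 1 (mod 94) ✓
Therefore the multiplicative order of 41 modulo 94 is 46.

46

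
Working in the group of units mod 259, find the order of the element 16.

9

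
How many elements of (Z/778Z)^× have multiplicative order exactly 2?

1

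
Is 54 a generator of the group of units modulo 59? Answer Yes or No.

Yes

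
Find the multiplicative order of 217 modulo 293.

292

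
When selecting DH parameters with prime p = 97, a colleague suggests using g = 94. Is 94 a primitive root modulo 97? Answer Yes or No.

No

φ(97) = 97 − 1 = 96 = 2^5 · 3.
An element g generates (Z/97Z)^× iff g^(96/q) ≢ 1 (mod 97) for each prime q ∈ {2, 3}.
94^48 ≡ 1 (mod 97)  [q = 2: ≡ 1 ✗]
94^32 ≡ 35 (mod 97)  [q = 3: ≢ 1 ✓]
Since 94^48 ≡ 1, the order of 94 divides 48 < 96, so 94 is not a primitive root.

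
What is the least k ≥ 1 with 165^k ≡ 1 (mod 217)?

15

By Lagrange's theorem, ord_217(165) divides φ(217) = φ(7·31) = (7−1)·(31−1) = 6·30 = 180 = 2^2 · 3^2 · 5.
Divisors of 180: 1, 2, 3, 4, 5, 6, 9, 10, 12, 15, 18, 20, 30, 36, 45, 60, 90, 180.
Compute 165^d (mod 217) for the divisors d until we hit 1:
165^1 ≡ 165 (mod 217)
165^2 ≡ 100 (mod 217)
165^3 ≡ 8 (mod 217)
165^4 ≡ 18 (mod 217)
165^5 ≡ 149 (mod 217)
165^6 ≡ 64 (mod 217)
165^9 ≡ 78 (mod 217)
165^10 ≡ 67 (mod 217)
165^12 ≡ 190 (mod 217)
165^15 ≡ 1 (mod 217) ✓
So ord_217(165) = 15.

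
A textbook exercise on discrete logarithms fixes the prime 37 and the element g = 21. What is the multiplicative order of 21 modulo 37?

Since 21 ∈ (Z/37Z)^×, its order divides φ(37) = 37 − 1 = 36 = 2^2 · 3^2.
Divisors of 36: 1, 2, 3, 4, 6, 9, 12, 18, 36.
Test each divisor d:
21^1 ≡ 21 (mod 37)
21^2 ≡ 34 (mod 37)
21^3 ≡ 11 (mod 37)
21^4 ≡ 9 (mod 37)
21^6 ≡ 10 (mod 37)
21^9 ≡ 36 (mod 37)
21^12 ≡ 26 (mod 37)
21^18 ≡ 1 (mod 37) ✓
The smallest such exponent is 18, so the order of 21 is 18.

18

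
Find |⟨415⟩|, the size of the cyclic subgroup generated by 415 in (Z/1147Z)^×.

60

By Lagrange's theorem, ord_1147(415) divides φ(1147) = φ(31·37) = (31−1)·(37−1) = 30·36 = 1080 = 2^3 · 3^3 · 5.
Divisors of 1080: 1, 2, 3, 4, 5, 6, 8, 9, 10, 12, 15, 18, 20, 24, 27, 30, 36, 40, 45, 54, 60, 72, 90, 108, 120, 135, 180, 216, 270, 360, 540, 1080.
Test each divisor d:
415^1 ≡ 415 (mod 1147)
415^2 ≡ 175 (mod 1147)
415^3 ≡ 364 (mod 1147)
415^4 ≡ 803 (mod 1147)
415^5 ≡ 615 (mod 1147)
415^6 ≡ 591 (mod 1147)
415^8 ≡ 195 (mod 1147)
415^9 ≡ 635 (mod 1147)
415^10 ≡ 862 (mod 1147)
415^12 ≡ 593 (mod 1147)
415^15 ≡ 216 (mod 1147)
415^18 ≡ 628 (mod 1147)
415^20 ≡ 935 (mod 1147)
415^24 ≡ 667 (mod 1147)
415^27 ≡ 771 (mod 1147)
415^30 ≡ 776 (mod 1147)
415^36 ≡ 963 (mod 1147)
415^40 ≡ 211 (mod 1147)
415^45 ≡ 154 (mod 1147)
415^54 ≡ 295 (mod 1147)
415^60 ≡ 1 (mod 1147) ✓
Therefore the multiplicative order of 415 modulo 1147 is 60.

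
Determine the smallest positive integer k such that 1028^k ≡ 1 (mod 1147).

Since 1028 ∈ (Z/1147Z)^×, its order divides φ(1147) = φ(31·37) = (31−1)·(37−1) = 30·36 = 1080 = 2^3 · 3^3 · 5.
Divisors of 1080: 1, 2, 3, 4, 5, 6, 8, 9, 10, 12, 15, 18, 20, 24, 27, 30, 36, 40, 45, 54, 60, 72, 90, 108, 120, 135, 180, 216, 270, 360, 540, 1080.
Compute 1028^d (mod 1147) for the divisors d until we hit 1:
1028^1 ≡ 1028
1028^2 ≡ 397
1028^3 ≡ 931
1028^4 ≡ 470
1028^5 ≡ 273
1028^6 ≡ 776
1028^8 ≡ 676
1028^9 ≡ 993
1028^10 ≡ 1121
1028^12 ≡ 1
Hence ord(1028) = 12.

12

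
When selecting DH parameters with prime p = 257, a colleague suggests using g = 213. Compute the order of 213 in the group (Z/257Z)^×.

64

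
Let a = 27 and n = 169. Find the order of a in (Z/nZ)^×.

13

Since 27 ∈ (Z/169Z)^×, its order divides φ(169) = φ(13^2) = 13·(13−1) = 156 = 2^2 · 3 · 13.
Divisors of 156: 1, 2, 3, 4, 6, 12, 13, 26, 39, 52, 78, 156.
Compute 27^d (mod 169) for the divisors d until we hit 1:
27^1 ≡ 27 (mod 169)
27^2 ≡ 53 (mod 169)
27^3 ≡ 79 (mod 169)
27^4 ≡ 105 (mod 169)
27^6 ≡ 157 (mod 169)
27^12 ≡ 144 (mod 169)
27^13 ≡ 1 (mod 169) ✓
So ord_169(27) = 13.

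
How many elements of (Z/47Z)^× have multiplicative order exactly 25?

φ(47) = 47 − 1 = 46 = 2 · 23.
(Z/47Z)^× is cyclic (|G| = 46); a cyclic group of order m has exactly φ(d) elements of each order d | m, and none otherwise.
25 does not divide 46, so no element of (Z/47Z)^× has order 25.

0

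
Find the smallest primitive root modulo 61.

2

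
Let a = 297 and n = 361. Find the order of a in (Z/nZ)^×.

114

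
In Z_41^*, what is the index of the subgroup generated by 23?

4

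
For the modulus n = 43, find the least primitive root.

3

φ(43) = 43 − 1 = 42 = 2 · 3 · 7.
Test candidates g = 2, 3, … against the prime factors q ∈ {2, 3, 7} of φ(43): g is a generator iff g^(42/q) ≢ 1 for every such q.
g = 2: 2^21 ≡ 42; 2^14 ≡ 1 — hits 1, so not a primitive root.
g = 3: 3^21 ≡ 42; 3^14 ≡ 36; 3^6 ≡ 41 — none is 1, so 3 is a primitive root.
Hence the least primitive root of 43 is 3.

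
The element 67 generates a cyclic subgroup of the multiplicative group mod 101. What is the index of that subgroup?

Since 67 ∈ (Z/101Z)^×, its order divides φ(101) = 101 − 1 = 100 = 2^2 · 5^2.
Divisors of 100: 1, 2, 4, 5, 10, 20, 25, 50, 100.
Evaluate successive powers at the divisors of 100:
67^1 ≡ 67 (mod 101)
67^2 ≡ 45 (mod 101)
67^4 ≡ 5 (mod 101)
67^5 ≡ 32 (mod 101)
67^10 ≡ 14 (mod 101)
67^20 ≡ 95 (mod 101)
67^25 ≡ 10 (mod 101)
67^50 ≡ 100 (mod 101)
67^100 ≡ 1 (mod 101) ✓
The order of 67 is 100, so the subgroup it generates has 100 elements.
The index is φ(101) / ord(67) = 100 / 100 = 1.

1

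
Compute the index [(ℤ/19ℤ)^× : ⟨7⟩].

ord(7) | φ(19) = 19 − 1 = 18 = 2 · 3^2.
Divisors of 18: 1, 2, 3, 6, 9, 18.
Evaluate successive powers at the divisors of 18:
7^1 ≡ 7
7^2 ≡ 11
7^3 ≡ 1
Thus |⟨7⟩| = ord(7) = 3.
The index is φ(19) / ord(7) = 18 / 3 = 6.

6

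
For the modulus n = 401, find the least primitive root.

3

φ(401) = 401 − 1 = 400 = 2^4 · 5^2.
Test candidates g = 2, 3, … against the prime factors q ∈ {2, 5} of φ(401): g is a generator iff g^(400/q) ≢ 1 for every such q.
g = 2: 2^200 ≡ 1 — hits 1, so not a primitive root.
g = 3: 3^200 ≡ 400; 3^80 ≡ 72 — none is 1, so 3 is a primitive root.
Hence the least primitive root of 401 is 3.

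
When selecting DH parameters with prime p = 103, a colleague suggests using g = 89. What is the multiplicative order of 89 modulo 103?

34

By Lagrange's theorem, ord_103(89) divides φ(103) = 103 − 1 = 102 = 2 · 3 · 17.
Divisors of 102: 1, 2, 3, 6, 17, 34, 51, 102.
Check 89^d mod 103 for each divisor in increasing order:
89^1 ≡ 89
89^2 ≡ 93
89^3 ≡ 37
89^6 ≡ 30
89^17 ≡ 102
89^34 ≡ 1
So ord_103(89) = 34.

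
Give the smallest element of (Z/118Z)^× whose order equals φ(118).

11

φ(118) = φ(2)·φ(59) = 1·58 = 58 = 2 · 29.
g is a primitive root iff g^(58/q) ≢ 1 (mod 118) for each prime q ∈ {2, 29}.
g = 2: gcd(2, 118) = 2 > 1, not a unit — skip.
g = 3: 3^29 ≡ 1 — hits 1, so not a primitive root.
g = 4: gcd(4, 118) = 2 > 1, not a unit — skip.
g = 5: 5^29 ≡ 1 — hits 1, so not a primitive root.
g = 6: gcd(6, 118) = 2 > 1, not a unit — skip.
g = 7: 7^29 ≡ 1 — hits 1, so not a primitive root.
g = 8: gcd(8, 118) = 2 > 1, not a unit — skip.
g = 9: 9^29 ≡ 1 — hits 1, so not a primitive root.
g = 10: gcd(10, 118) = 2 > 1, not a unit — skip.
g = 11: 11^29 ≡ 117; 11^2 ≡ 3 — none is 1, so 11 is a primitive root.
Hence the least primitive root of 118 is 11.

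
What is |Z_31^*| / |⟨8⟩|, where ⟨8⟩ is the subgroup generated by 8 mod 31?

6

By Lagrange's theorem, ord_31(8) divides φ(31) = 31 − 1 = 30 = 2 · 3 · 5.
Divisors of 30: 1, 2, 3, 5, 6, 10, 15, 30.
Compute 8^d (mod 31) for the divisors d until we hit 1:
8^1 ≡ 8 (mod 31)
8^2 ≡ 2 (mod 31)
8^3 ≡ 16 (mod 31)
8^5 ≡ 1 (mod 31) ✓
So ord_31(8) = 5, hence |⟨8⟩| = 5.
The index is φ(31) / ord(8) = 30 / 5 = 6.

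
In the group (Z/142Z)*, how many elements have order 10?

φ(142) = φ(2)·φ(71) = 1·70 = 70 = 2 · 5 · 7.
Since (Z/142Z)^× is cyclic of order 70, the number of elements of order d is φ(d) when d | 70 and 0 otherwise.
10 = 2 · 5 divides 70, and φ(10) = 4.

4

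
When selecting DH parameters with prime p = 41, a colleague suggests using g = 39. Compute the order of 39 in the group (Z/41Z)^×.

20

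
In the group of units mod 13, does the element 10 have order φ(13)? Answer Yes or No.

No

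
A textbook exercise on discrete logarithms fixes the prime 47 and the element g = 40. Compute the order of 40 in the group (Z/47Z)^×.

46

ord(40) | φ(47) = 47 − 1 = 46 = 2 · 23.
Divisors of 46: 1, 2, 23, 46.
Test each divisor d:
40^1 ≡ 40 (mod 47)
40^2 ≡ 2 (mod 47)
40^23 ≡ 46 (mod 47)
40^46 ≡ 1 (mod 47) ✓
Therefore the multiplicative order of 40 modulo 47 is 46.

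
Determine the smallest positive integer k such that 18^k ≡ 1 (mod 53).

52

Since 18 ∈ (Z/53Z)^×, its order divides φ(53) = 53 − 1 = 52 = 2^2 · 13.
Divisors of 52: 1, 2, 4, 13, 26, 52.
Check 18^d mod 53 for each divisor in increasing order:
18^1 ≡ 18 (mod 53)
18^2 ≡ 6 (mod 53)
18^4 ≡ 36 (mod 53)
18^13 ≡ 23 (mod 53)
18^26 ≡ 52 (mod 53)
18^52 ≡ 1 (mod 53) ✓
The smallest such exponent is 52, so the order of 18 is 52.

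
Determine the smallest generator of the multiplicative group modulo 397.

φ(397) = 397 − 1 = 396 = 2^2 · 3^2 · 11.
Test candidates g = 2, 3, … against the prime factors q ∈ {2, 3, 11} of φ(397): g is a generator iff g^(396/q) ≢ 1 for every such q.
g = 2: 2^198 ≡ 396; 2^132 ≡ 1 — hits 1, so not a primitive root.
g = 3: 3^198 ≡ 1 — hits 1, so not a primitive root.
g = 4: 4^198 ≡ 1 — hits 1, so not a primitive root.
g = 5: 5^198 ≡ 396; 5^132 ≡ 362; 5^36 ≡ 290 — none is 1, so 5 is a primitive root.
Hence the least primitive root of 397 is 5.

5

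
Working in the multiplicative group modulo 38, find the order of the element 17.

9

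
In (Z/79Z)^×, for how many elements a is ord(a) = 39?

φ(79) = 79 − 1 = 78 = 2 · 3 · 13.
In a cyclic group of order 78, there are φ(d) elements of order d for each divisor d of 78, and zero for non-divisors.
39 = 3 · 13 divides 78, and φ(39) = 24.

24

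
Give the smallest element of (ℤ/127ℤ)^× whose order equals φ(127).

3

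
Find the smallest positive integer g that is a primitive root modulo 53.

2

φ(53) = 53 − 1 = 52 = 2^2 · 13.
g is a primitive root iff g^(52/q) ≢ 1 (mod 53) for each prime q ∈ {2, 13}.
g = 2: 2^26 ≡ 52; 2^4 ≡ 16 — none is 1, so 2 is a primitive root.
Hence the least primitive root of 53 is 2.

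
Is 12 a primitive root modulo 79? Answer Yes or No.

No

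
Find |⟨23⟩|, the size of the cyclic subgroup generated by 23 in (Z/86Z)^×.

By Lagrange's theorem, ord_86(23) divides φ(86) = φ(2)·φ(43) = 1·42 = 42 = 2 · 3 · 7.
Divisors of 42: 1, 2, 3, 6, 7, 14, 21, 42.
Check 23^d mod 86 for each divisor in increasing order:
23^1 ≡ 23 (mod 86)
23^2 ≡ 13 (mod 86)
23^3 ≡ 41 (mod 86)
23^6 ≡ 47 (mod 86)
23^7 ≡ 49 (mod 86)
23^14 ≡ 79 (mod 86)
23^21 ≡ 1 (mod 86) ✓
So ord_86(23) = 21.

21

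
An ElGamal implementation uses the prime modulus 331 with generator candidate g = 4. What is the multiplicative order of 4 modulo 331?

15

ord(4) | φ(331) = 331 − 1 = 330 = 2 · 3 · 5 · 11.
Divisors of 330: 1, 2, 3, 5, 6, 10, 11, 15, 22, 30, 33, 55, 66, 110, 165, 330.
Check 4^d mod 331 for each divisor in increasing order:
4^1 ≡ 4 (mod 331)
4^2 ≡ 16 (mod 331)
4^3 ≡ 64 (mod 331)
4^5 ≡ 31 (mod 331)
4^6 ≡ 124 (mod 331)
4^10 ≡ 299 (mod 331)
4^11 ≡ 203 (mod 331)
4^15 ≡ 1 (mod 331) ✓
Hence ord(4) = 15.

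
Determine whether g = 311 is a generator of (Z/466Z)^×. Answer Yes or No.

φ(466) = φ(2)·φ(233) = 1·232 = 232 = 2^3 · 29.
It suffices to check that the order of 311 is not a proper divisor of 232: compute 311^(232/q) for q ∈ {2, 29}.
311^116 ≡ 465 (mod 466)  [q = 2: ≢ 1 ✓]
311^8 ≡ 63 (mod 466)  [q = 29: ≢ 1 ✓]
All checks pass, so 311 has order 232 and is a primitive root modulo 466.

Yes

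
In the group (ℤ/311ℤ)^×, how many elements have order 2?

1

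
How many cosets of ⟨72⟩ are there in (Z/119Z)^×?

8

The order of 72 must divide φ(119) = φ(7·17) = (7−1)·(17−1) = 6·16 = 96 = 2^5 · 3.
Divisors of 96: 1, 2, 3, 4, 6, 8, 12, 16, 24, 32, 48, 96.
Evaluate successive powers at the divisors of 96:
72^1 ≡ 72
72^2 ≡ 67
72^3 ≡ 64
72^4 ≡ 86
72^6 ≡ 50
72^8 ≡ 18
72^12 ≡ 1
The order of 72 is 12, so the subgroup it generates has 12 elements.
[(Z/119Z)^× : ⟨72⟩] = 96/12 = 8.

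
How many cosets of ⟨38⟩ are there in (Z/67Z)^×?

The order of 38 must divide φ(67) = 67 − 1 = 66 = 2 · 3 · 11.
Divisors of 66: 1, 2, 3, 6, 11, 22, 33, 66.
Check 38^d mod 67 for each divisor in increasing order:
38^1 ≡ 38
38^2 ≡ 37
38^3 ≡ 66
38^6 ≡ 1
The order of 38 is 6, so the subgroup it generates has 6 elements.
[(Z/67Z)^× : ⟨38⟩] = 66/6 = 11.

11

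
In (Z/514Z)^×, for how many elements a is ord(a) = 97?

0

φ(514) = φ(2)·φ(257) = 1·256 = 256 = 2^8.
Since (Z/514Z)^× is cyclic of order 256, the number of elements of order d is φ(d) when d | 256 and 0 otherwise.
Here 256 is not a multiple of 97, so there are no elements of order 97.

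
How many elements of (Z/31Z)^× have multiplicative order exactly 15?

8

φ(31) = 31 − 1 = 30 = 2 · 3 · 5.
Since (Z/31Z)^× is cyclic of order 30, the number of elements of order d is φ(d) when d | 30 and 0 otherwise.
15 = 3 · 5 divides 30, and φ(15) = 8.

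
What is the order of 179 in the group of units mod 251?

ord(179) | φ(251) = 251 − 1 = 250 = 2 · 5^3.
Divisors of 250: 1, 2, 5, 10, 25, 50, 125, 250.
Test each divisor d:
179^1 ≡ 179 (mod 251)
179^2 ≡ 164 (mod 251)
179^5 ≡ 204 (mod 251)
179^10 ≡ 201 (mod 251)
179^25 ≡ 219 (mod 251)
179^50 ≡ 20 (mod 251)
179^125 ≡ 1 (mod 251) ✓
Therefore the multiplicative order of 179 modulo 251 is 125.

125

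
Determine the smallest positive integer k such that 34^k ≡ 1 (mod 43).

42

By Lagrange's theorem, ord_43(34) divides φ(43) = 43 − 1 = 42 = 2 · 3 · 7.
Divisors of 42: 1, 2, 3, 6, 7, 14, 21, 42.
Test each divisor d:
34^1 ≡ 34 (mod 43)
34^2 ≡ 38 (mod 43)
34^3 ≡ 2 (mod 43)
34^6 ≡ 4 (mod 43)
34^7 ≡ 7 (mod 43)
34^14 ≡ 6 (mod 43)
34^21 ≡ 42 (mod 43)
34^42 ≡ 1 (mod 43) ✓
Therefore the multiplicative order of 34 modulo 43 is 42.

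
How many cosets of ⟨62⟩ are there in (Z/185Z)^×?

4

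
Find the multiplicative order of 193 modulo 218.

54

ord(193) | φ(218) = φ(2)·φ(109) = 1·108 = 108 = 2^2 · 3^3.
Divisors of 108: 1, 2, 3, 4, 6, 9, 12, 18, 27, 36, 54, 108.
Evaluate successive powers at the divisors of 108:
193^1 ≡ 193 (mod 218)
193^2 ≡ 189 (mod 218)
193^3 ≡ 71 (mod 218)
193^4 ≡ 187 (mod 218)
193^6 ≡ 27 (mod 218)
193^9 ≡ 173 (mod 218)
193^12 ≡ 75 (mod 218)
193^18 ≡ 63 (mod 218)
193^27 ≡ 217 (mod 218)
193^36 ≡ 45 (mod 218)
193^54 ≡ 1 (mod 218) ✓
Hence ord(193) = 54.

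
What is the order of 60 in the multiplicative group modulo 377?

28

ord(60) | φ(377) = φ(13·29) = (13−1)·(29−1) = 12·28 = 336 = 2^4 · 3 · 7.
Divisors of 336: 1, 2, 3, 4, 6, 7, 8, 12, 14, 16, 21, 24, 28, 42, 48, 56, 84, 112, 168, 336.
Compute 60^d (mod 377) for the divisors d until we hit 1:
60^1 ≡ 60 (mod 377)
60^2 ≡ 207 (mod 377)
60^3 ≡ 356 (mod 377)
60^4 ≡ 248 (mod 377)
60^6 ≡ 64 (mod 377)
60^7 ≡ 70 (mod 377)
60^8 ≡ 53 (mod 377)
60^12 ≡ 326 (mod 377)
60^14 ≡ 376 (mod 377)
60^16 ≡ 170 (mod 377)
60^21 ≡ 307 (mod 377)
60^24 ≡ 339 (mod 377)
60^28 ≡ 1 (mod 377) ✓
Therefore the multiplicative order of 60 modulo 377 is 28.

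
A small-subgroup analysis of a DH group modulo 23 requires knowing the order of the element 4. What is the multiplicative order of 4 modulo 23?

By Lagrange's theorem, ord_23(4) divides φ(23) = 23 − 1 = 22 = 2 · 11.
Divisors of 22: 1, 2, 11, 22.
Check 4^d mod 23 for each divisor in increasing order:
4^1 ≡ 4
4^2 ≡ 16
4^11 ≡ 1
Therefore the multiplicative order of 4 modulo 23 is 11.

11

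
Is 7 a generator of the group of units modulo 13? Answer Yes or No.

Yes

φ(13) = 13 − 1 = 12 = 2^2 · 3.
It suffices to check that the order of 7 is not a proper divisor of 12: compute 7^(12/q) for q ∈ {2, 3}.
7^6 ≡ 12 (mod 13)  [q = 2: ≢ 1 ✓]
7^4 ≡ 9 (mod 13)  [q = 3: ≢ 1 ✓]
None equal 1, so ord_13(7) = 12: 7 is a primitive root.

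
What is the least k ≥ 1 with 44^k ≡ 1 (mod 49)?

The order of 44 must divide φ(49) = φ(7^2) = 7·(7−1) = 42 = 2 · 3 · 7.
Divisors of 42: 1, 2, 3, 6, 7, 14, 21, 42.
Check 44^d mod 49 for each divisor in increasing order:
44^1 ≡ 44
44^2 ≡ 25
44^3 ≡ 22
44^6 ≡ 43
44^7 ≡ 30
44^14 ≡ 18
44^21 ≡ 1
So ord_49(44) = 21.

21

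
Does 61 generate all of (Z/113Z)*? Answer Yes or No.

φ(113) = 113 − 1 = 112 = 2^4 · 7.
Test 61^(112/q) mod 113 for each prime factor q of 112:
61^56 ≡ 1 (mod 113)  [q = 2: ≡ 1 ✗]
61^16 ≡ 106 (mod 113)  [q = 7: ≢ 1 ✓]
The check at q = 2 fails, so 61 generates a proper subgroup.

No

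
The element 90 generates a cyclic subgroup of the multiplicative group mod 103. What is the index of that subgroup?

3

Since 90 ∈ (Z/103Z)^×, its order divides φ(103) = 103 − 1 = 102 = 2 · 3 · 17.
Divisors of 102: 1, 2, 3, 6, 17, 34, 51, 102.
Evaluate successive powers at the divisors of 102:
90^1 ≡ 90
90^2 ≡ 66
90^3 ≡ 69
90^6 ≡ 23
90^17 ≡ 102
90^34 ≡ 1
The order of 90 is 34, so the subgroup it generates has 34 elements.
Index = |(Z/103Z)^×| / |⟨90⟩| = 102 / 34 = 3.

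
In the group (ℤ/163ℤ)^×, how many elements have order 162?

54

φ(163) = 163 − 1 = 162 = 2 · 3^4.
(Z/163Z)^× is cyclic (|G| = 162); a cyclic group of order m has exactly φ(d) elements of each order d | m, and none otherwise.
162 = 2 · 3^4 divides 162, and φ(162) = 54.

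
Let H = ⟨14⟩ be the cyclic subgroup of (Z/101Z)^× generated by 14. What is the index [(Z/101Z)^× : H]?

By Lagrange's theorem, ord_101(14) divides φ(101) = 101 − 1 = 100 = 2^2 · 5^2.
Divisors of 100: 1, 2, 4, 5, 10, 20, 25, 50, 100.
Compute 14^d (mod 101) for the divisors d until we hit 1:
14^1 ≡ 14 (mod 101)
14^2 ≡ 95 (mod 101)
14^4 ≡ 36 (mod 101)
14^5 ≡ 100 (mod 101)
14^10 ≡ 1 (mod 101) ✓
Thus |⟨14⟩| = ord(14) = 10.
[(Z/101Z)^× : ⟨14⟩] = 100/10 = 10.

10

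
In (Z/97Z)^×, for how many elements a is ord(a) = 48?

16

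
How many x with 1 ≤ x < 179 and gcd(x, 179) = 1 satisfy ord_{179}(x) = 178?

88

φ(179) = 179 − 1 = 178 = 2 · 89.
In a cyclic group of order 178, there are φ(d) elements of order d for each divisor d of 178, and zero for non-divisors.
178 = 2 · 89 divides 178, and φ(178) = 88.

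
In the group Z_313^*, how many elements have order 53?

φ(313) = 313 − 1 = 312 = 2^3 · 3 · 13.
(Z/313Z)^× is cyclic (|G| = 312); a cyclic group of order m has exactly φ(d) elements of each order d | m, and none otherwise.
Here 312 is not a multiple of 53, so there are no elements of order 53.

0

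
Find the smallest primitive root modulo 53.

φ(53) = 53 − 1 = 52 = 2^2 · 13.
g is a primitive root iff g^(52/q) ≢ 1 (mod 53) for each prime q ∈ {2, 13}.
g = 2: 2^26 ≡ 52; 2^4 ≡ 16 — none is 1, so 2 is a primitive root.
Hence the least primitive root of 53 is 2.

2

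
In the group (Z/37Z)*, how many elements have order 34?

φ(37) = 37 − 1 = 36 = 2^2 · 3^2.
(Z/37Z)^× is cyclic (|G| = 36); a cyclic group of order m has exactly φ(d) elements of each order d | m, and none otherwise.
Here 36 is not a multiple of 34, so there are no elements of order 34.

0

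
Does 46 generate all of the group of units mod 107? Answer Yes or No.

Yes

φ(107) = 107 − 1 = 106 = 2 · 53.
An element g generates (Z/107Z)^× iff g^(106/q) ≢ 1 (mod 107) for each prime q ∈ {2, 53}.
46^53 ≡ 106 (mod 107)  [q = 2: ≢ 1 ✓]
46^2 ≡ 83 (mod 107)  [q = 53: ≢ 1 ✓]
All checks pass, so 46 has order 106 and is a primitive root modulo 107.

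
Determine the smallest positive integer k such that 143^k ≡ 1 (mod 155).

60

ord(143) | φ(155) = φ(5·31) = (5−1)·(31−1) = 4·30 = 120 = 2^3 · 3 · 5.
Divisors of 120: 1, 2, 3, 4, 5, 6, 8, 10, 12, 15, 20, 24, 30, 40, 60, 120.
Compute 143^d (mod 155) for the divisors d until we hit 1:
143^1 ≡ 143 (mod 155)
143^2 ≡ 144 (mod 155)
143^3 ≡ 132 (mod 155)
143^4 ≡ 121 (mod 155)
143^5 ≡ 98 (mod 155)
143^6 ≡ 64 (mod 155)
143^8 ≡ 71 (mod 155)
143^10 ≡ 149 (mod 155)
143^12 ≡ 66 (mod 155)
143^15 ≡ 32 (mod 155)
143^20 ≡ 36 (mod 155)
143^24 ≡ 16 (mod 155)
143^30 ≡ 94 (mod 155)
143^40 ≡ 56 (mod 155)
143^60 ≡ 1 (mod 155) ✓
Therefore the multiplicative order of 143 modulo 155 is 60.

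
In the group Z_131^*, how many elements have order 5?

4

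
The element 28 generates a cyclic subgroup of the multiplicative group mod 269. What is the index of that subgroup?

The order of 28 must divide φ(269) = 269 − 1 = 268 = 2^2 · 67.
Divisors of 268: 1, 2, 4, 67, 134, 268.
Test each divisor d:
28^1 ≡ 28 (mod 269)
28^2 ≡ 246 (mod 269)
28^4 ≡ 260 (mod 269)
28^67 ≡ 187 (mod 269)
28^134 ≡ 268 (mod 269)
28^268 ≡ 1 (mod 269) ✓
Thus |⟨28⟩| = ord(28) = 268.
The index is φ(269) / ord(28) = 268 / 268 = 1.

1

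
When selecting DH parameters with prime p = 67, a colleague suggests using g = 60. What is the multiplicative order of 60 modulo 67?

33

ord(60) | φ(67) = 67 − 1 = 66 = 2 · 3 · 11.
Divisors of 66: 1, 2, 3, 6, 11, 22, 33, 66.
Evaluate successive powers at the divisors of 66:
60^1 ≡ 60 (mod 67)
60^2 ≡ 49 (mod 67)
60^3 ≡ 59 (mod 67)
60^6 ≡ 64 (mod 67)
60^11 ≡ 37 (mod 67)
60^22 ≡ 29 (mod 67)
60^33 ≡ 1 (mod 67) ✓
So ord_67(60) = 33.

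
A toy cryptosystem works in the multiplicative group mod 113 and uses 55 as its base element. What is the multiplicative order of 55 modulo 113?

112

By Lagrange's theorem, ord_113(55) divides φ(113) = 113 − 1 = 112 = 2^4 · 7.
Divisors of 112: 1, 2, 4, 7, 8, 14, 16, 28, 56, 112.
Evaluate successive powers at the divisors of 112:
55^1 ≡ 55 (mod 113)
55^2 ≡ 87 (mod 113)
55^4 ≡ 111 (mod 113)
55^7 ≡ 35 (mod 113)
55^8 ≡ 4 (mod 113)
55^14 ≡ 95 (mod 113)
55^16 ≡ 16 (mod 113)
55^28 ≡ 98 (mod 113)
55^56 ≡ 112 (mod 113)
55^112 ≡ 1 (mod 113) ✓
So ord_113(55) = 112.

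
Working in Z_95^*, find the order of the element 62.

36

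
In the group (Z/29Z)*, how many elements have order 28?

12

φ(29) = 29 − 1 = 28 = 2^2 · 7.
Since (Z/29Z)^× is cyclic of order 28, the number of elements of order d is φ(d) when d | 28 and 0 otherwise.
28 = 2^2 · 7 divides 28, and φ(28) = 12.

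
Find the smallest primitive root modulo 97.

φ(97) = 97 − 1 = 96 = 2^5 · 3.
g is a primitive root iff g^(96/q) ≢ 1 (mod 97) for each prime q ∈ {2, 3}.
g = 2: 2^48 ≡ 1 — hits 1, so not a primitive root.
g = 3: 3^48 ≡ 1 — hits 1, so not a primitive root.
g = 4: 4^48 ≡ 1 — hits 1, so not a primitive root.
g = 5: 5^48 ≡ 96; 5^32 ≡ 35 — none is 1, so 5 is a primitive root.
Hence the least primitive root of 97 is 5.

5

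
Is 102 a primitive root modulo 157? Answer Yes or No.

Yes

φ(157) = 157 − 1 = 156 = 2^2 · 3 · 13.
102 is a primitive root mod 157 iff 102^(φ(157)/q) ≢ 1 for every prime q | φ(157), i.e. q ∈ {2, 3, 13}.
102^78 ≡ 156 (mod 157)  [q = 2: ≢ 1 ✓]
102^52 ≡ 144 (mod 157)  [q = 3: ≢ 1 ✓]
102^12 ≡ 99 (mod 157)  [q = 13: ≢ 1 ✓]
All checks pass, so 102 has order 156 and is a primitive root modulo 157.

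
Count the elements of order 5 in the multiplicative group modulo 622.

4

φ(622) = φ(2)·φ(311) = 1·310 = 310 = 2 · 5 · 31.
(Z/622Z)^× is cyclic (|G| = 310); a cyclic group of order m has exactly φ(d) elements of each order d | m, and none otherwise.
5 | 310, and φ(5) = 5 − 1 = 4.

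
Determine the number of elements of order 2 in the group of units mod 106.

1

φ(106) = φ(2)·φ(53) = 1·52 = 52 = 2^2 · 13.
In a cyclic group of order 52, there are φ(d) elements of order d for each divisor d of 52, and zero for non-divisors.
2 | 52, and φ(2) = 2 − 1 = 1.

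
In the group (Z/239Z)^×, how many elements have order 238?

96

φ(239) = 239 − 1 = 238 = 2 · 7 · 17.
In a cyclic group of order 238, there are φ(d) elements of order d for each divisor d of 238, and zero for non-divisors.
238 = 2 · 7 · 17 divides 238, and φ(238) = 96.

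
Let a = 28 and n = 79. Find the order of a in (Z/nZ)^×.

78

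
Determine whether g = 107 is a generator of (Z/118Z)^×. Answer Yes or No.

No

φ(118) = φ(2)·φ(59) = 1·58 = 58 = 2 · 29.
Test 107^(58/q) mod 118 for each prime factor q of 58:
107^29 ≡ 1 (mod 118)  [q = 2: ≡ 1 ✗]
107^2 ≡ 3 (mod 118)  [q = 29: ≢ 1 ✓]
The check at q = 2 fails, so 107 generates a proper subgroup.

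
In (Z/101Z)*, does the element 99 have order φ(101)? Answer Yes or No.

φ(101) = 101 − 1 = 100 = 2^2 · 5^2.
99 is a primitive root mod 101 iff 99^(φ(101)/q) ≢ 1 for every prime q | φ(101), i.e. q ∈ {2, 5}.
99^50 ≡ 100 (mod 101)  [q = 2: ≢ 1 ✓]
99^20 ≡ 95 (mod 101)  [q = 5: ≢ 1 ✓]
All checks pass, so 99 has order 100 and is a primitive root modulo 101.

Yes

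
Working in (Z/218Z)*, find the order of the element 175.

By Lagrange's theorem, ord_218(175) divides φ(218) = φ(2)·φ(109) = 1·108 = 108 = 2^2 · 3^3.
Divisors of 108: 1, 2, 3, 4, 6, 9, 12, 18, 27, 36, 54, 108.
Test each divisor d:
175^1 ≡ 175 (mod 218)
175^2 ≡ 105 (mod 218)
175^3 ≡ 63 (mod 218)
175^4 ≡ 125 (mod 218)
175^6 ≡ 45 (mod 218)
175^9 ≡ 1 (mod 218) ✓
The smallest such exponent is 9, so the order of 175 is 9.

9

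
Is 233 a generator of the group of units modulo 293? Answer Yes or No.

φ(293) = 293 − 1 = 292 = 2^2 · 73.
233 is a primitive root mod 293 iff 233^(φ(293)/q) ≢ 1 for every prime q | φ(293), i.e. q ∈ {2, 73}.
233^146 ≡ 1 (mod 293)  [q = 2: ≡ 1 ✗]
233^4 ≡ 24 (mod 293)  [q = 73: ≢ 1 ✓]
233^146 ≡ 1 shows ord(233) | 146, strictly less than φ(293); not a primitive root.

No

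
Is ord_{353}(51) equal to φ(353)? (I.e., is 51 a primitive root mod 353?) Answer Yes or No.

φ(353) = 353 − 1 = 352 = 2^5 · 11.
51 is a primitive root mod 353 iff 51^(φ(353)/q) ≢ 1 for every prime q | φ(353), i.e. q ∈ {2, 11}.
51^176 ≡ 352 (mod 353)  [q = 2: ≢ 1 ✓]
51^32 ≡ 187 (mod 353)  [q = 11: ≢ 1 ✓]
All checks pass, so 51 has order 352 and is a primitive root modulo 353.

Yes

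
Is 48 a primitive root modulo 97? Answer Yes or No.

No

φ(97) = 97 − 1 = 96 = 2^5 · 3.
48 is a primitive root mod 97 iff 48^(φ(97)/q) ≢ 1 for every prime q | φ(97), i.e. q ∈ {2, 3}.
48^48 ≡ 1 (mod 97)  [q = 2: ≡ 1 ✗]
48^32 ≡ 61 (mod 97)  [q = 3: ≢ 1 ✓]
The check at q = 2 fails, so 48 generates a proper subgroup.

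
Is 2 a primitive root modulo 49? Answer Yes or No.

No

φ(49) = φ(7^2) = 7·(7−1) = 42 = 2 · 3 · 7.
An element g generates (Z/49Z)^× iff g^(42/q) ≢ 1 (mod 49) for each prime q ∈ {2, 3, 7}.
2^21 ≡ 1 (mod 49)  [q = 2: ≡ 1 ✗]
2^14 ≡ 18 (mod 49)  [q = 3: ≢ 1 ✓]
2^6 ≡ 15 (mod 49)  [q = 7: ≢ 1 ✓]
Since 2^21 ≡ 1, the order of 2 divides 21 < 42, so 2 is not a primitive root.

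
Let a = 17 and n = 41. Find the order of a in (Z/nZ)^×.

ord(17) | φ(41) = 41 − 1 = 40 = 2^3 · 5.
Divisors of 40: 1, 2, 4, 5, 8, 10, 20, 40.
Compute 17^d (mod 41) for the divisors d until we hit 1:
17^1 ≡ 17 (mod 41)
17^2 ≡ 2 (mod 41)
17^4 ≡ 4 (mod 41)
17^5 ≡ 27 (mod 41)
17^8 ≡ 16 (mod 41)
17^10 ≡ 32 (mod 41)
17^20 ≡ 40 (mod 41)
17^40 ≡ 1 (mod 41) ✓
The smallest such exponent is 40, so the order of 17 is 40.

40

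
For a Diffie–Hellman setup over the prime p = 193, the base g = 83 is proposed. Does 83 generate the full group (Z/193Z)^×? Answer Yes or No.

No

φ(193) = 193 − 1 = 192 = 2^6 · 3.
83 is a primitive root mod 193 iff 83^(φ(193)/q) ≢ 1 for every prime q | φ(193), i.e. q ∈ {2, 3}.
83^96 ≡ 1 (mod 193)  [q = 2: ≡ 1 ✗]
83^64 ≡ 108 (mod 193)  [q = 3: ≢ 1 ✓]
The check at q = 2 fails, so 83 generates a proper subgroup.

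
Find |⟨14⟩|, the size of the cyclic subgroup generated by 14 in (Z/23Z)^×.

The order of 14 must divide φ(23) = 23 − 1 = 22 = 2 · 11.
Divisors of 22: 1, 2, 11, 22.
Compute 14^d (mod 23) for the divisors d until we hit 1:
14^1 ≡ 14
14^2 ≡ 12
14^11 ≡ 22
14^22 ≡ 1
So ord_23(14) = 22.

22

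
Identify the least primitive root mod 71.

φ(71) = 71 − 1 = 70 = 2 · 5 · 7.
g is a primitive root iff g^(70/q) ≢ 1 (mod 71) for each prime q ∈ {2, 5, 7}.
g = 2: 2^35 ≡ 1 — hits 1, so not a primitive root.
g = 3: 3^35 ≡ 1 — hits 1, so not a primitive root.
g = 4: 4^35 ≡ 1 — hits 1, so not a primitive root.
g = 5: 5^35 ≡ 1 — hits 1, so not a primitive root.
g = 6: 6^35 ≡ 1 — hits 1, so not a primitive root.
g = 7: 7^35 ≡ 70; 7^14 ≡ 54; 7^10 ≡ 45 — none is 1, so 7 is a primitive root.
So 7 is the smallest generator of (Z/71Z)^×.

7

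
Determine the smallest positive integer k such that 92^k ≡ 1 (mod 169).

13

The order of 92 must divide φ(169) = φ(13^2) = 13·(13−1) = 156 = 2^2 · 3 · 13.
Divisors of 156: 1, 2, 3, 4, 6, 12, 13, 26, 39, 52, 78, 156.
Evaluate successive powers at the divisors of 156:
92^1 ≡ 92 (mod 169)
92^2 ≡ 14 (mod 169)
92^3 ≡ 105 (mod 169)
92^4 ≡ 27 (mod 169)
92^6 ≡ 40 (mod 169)
92^12 ≡ 79 (mod 169)
92^13 ≡ 1 (mod 169) ✓
So ord_169(92) = 13.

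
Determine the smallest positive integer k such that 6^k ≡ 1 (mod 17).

16

The order of 6 must divide φ(17) = 17 − 1 = 16 = 2^4.
Divisors of 16: 1, 2, 4, 8, 16.
Check 6^d mod 17 for each divisor in increasing order:
6^1 ≡ 6 (mod 17)
6^2 ≡ 2 (mod 17)
6^4 ≡ 4 (mod 17)
6^8 ≡ 16 (mod 17)
6^16 ≡ 1 (mod 17) ✓
The smallest such exponent is 16, so the order of 6 is 16.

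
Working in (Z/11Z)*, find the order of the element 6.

Since 6 ∈ (Z/11Z)^×, its order divides φ(11) = 11 − 1 = 10 = 2 · 5.
Divisors of 10: 1, 2, 5, 10.
Evaluate successive powers at the divisors of 10:
6^1 ≡ 6
6^2 ≡ 3
6^5 ≡ 10
6^10 ≡ 1
Therefore the multiplicative order of 6 modulo 11 is 10.

10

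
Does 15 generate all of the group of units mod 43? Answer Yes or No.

No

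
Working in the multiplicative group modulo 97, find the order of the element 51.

ord(51) | φ(97) = 97 − 1 = 96 = 2^5 · 3.
Divisors of 96: 1, 2, 3, 4, 6, 8, 12, 16, 24, 32, 48, 96.
Compute 51^d (mod 97) for the divisors d until we hit 1:
51^1 ≡ 51 (mod 97)
51^2 ≡ 79 (mod 97)
51^3 ≡ 52 (mod 97)
51^4 ≡ 33 (mod 97)
51^6 ≡ 85 (mod 97)
51^8 ≡ 22 (mod 97)
51^12 ≡ 47 (mod 97)
51^16 ≡ 96 (mod 97)
51^24 ≡ 75 (mod 97)
51^32 ≡ 1 (mod 97) ✓
Hence ord(51) = 32.

32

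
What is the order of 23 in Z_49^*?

21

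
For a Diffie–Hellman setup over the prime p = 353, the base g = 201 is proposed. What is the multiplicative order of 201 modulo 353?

Since 201 ∈ (Z/353Z)^×, its order divides φ(353) = 353 − 1 = 352 = 2^5 · 11.
Divisors of 352: 1, 2, 4, 8, 11, 16, 22, 32, 44, 88, 176, 352.
Evaluate successive powers at the divisors of 352:
201^1 ≡ 201 (mod 353)
201^2 ≡ 159 (mod 353)
201^4 ≡ 218 (mod 353)
201^8 ≡ 222 (mod 353)
201^11 ≡ 304 (mod 353)
201^16 ≡ 217 (mod 353)
201^22 ≡ 283 (mod 353)
201^32 ≡ 140 (mod 353)
201^44 ≡ 311 (mod 353)
201^88 ≡ 352 (mod 353)
201^176 ≡ 1 (mod 353) ✓
So ord_353(201) = 176.

176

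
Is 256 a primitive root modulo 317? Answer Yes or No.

φ(317) = 317 − 1 = 316 = 2^2 · 79.
It suffices to check that the order of 256 is not a proper divisor of 316: compute 256^(316/q) for q ∈ {2, 79}.
256^158 ≡ 1 (mod 317)  [q = 2: ≡ 1 ✗]
256^4 ≡ 232 (mod 317)  [q = 79: ≢ 1 ✓]
The check at q = 2 fails, so 256 generates a proper subgroup.

No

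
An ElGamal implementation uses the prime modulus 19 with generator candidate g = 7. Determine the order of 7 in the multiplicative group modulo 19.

3

The order of 7 must divide φ(19) = 19 − 1 = 18 = 2 · 3^2.
Divisors of 18: 1, 2, 3, 6, 9, 18.
Test each divisor d:
7^1 ≡ 7 (mod 19)
7^2 ≡ 11 (mod 19)
7^3 ≡ 1 (mod 19) ✓
Therefore the multiplicative order of 7 modulo 19 is 3.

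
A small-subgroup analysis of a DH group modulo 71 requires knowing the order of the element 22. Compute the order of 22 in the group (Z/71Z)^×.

By Lagrange's theorem, ord_71(22) divides φ(71) = 71 − 1 = 70 = 2 · 5 · 7.
Divisors of 70: 1, 2, 5, 7, 10, 14, 35, 70.
Compute 22^d (mod 71) for the divisors d until we hit 1:
22^1 ≡ 22 (mod 71)
22^2 ≡ 58 (mod 71)
22^5 ≡ 26 (mod 71)
22^7 ≡ 17 (mod 71)
22^10 ≡ 37 (mod 71)
22^14 ≡ 5 (mod 71)
22^35 ≡ 70 (mod 71)
22^70 ≡ 1 (mod 71) ✓
Hence ord(22) = 70.

70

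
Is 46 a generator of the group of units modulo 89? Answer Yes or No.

Yes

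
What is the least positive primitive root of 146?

φ(146) = φ(2)·φ(73) = 1·72 = 72 = 2^3 · 3^2.
g is a primitive root iff g^(72/q) ≢ 1 (mod 146) for each prime q ∈ {2, 3}.
g = 2: gcd(2, 146) = 2 > 1, not a unit — skip.
g = 3: 3^36 ≡ 1 — hits 1, so not a primitive root.
g = 4: gcd(4, 146) = 2 > 1, not a unit — skip.
g = 5: 5^36 ≡ 145; 5^24 ≡ 81 — none is 1, so 5 is a primitive root.
Hence the least primitive root of 146 is 5.

5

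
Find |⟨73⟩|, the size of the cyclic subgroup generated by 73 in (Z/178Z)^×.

By Lagrange's theorem, ord_178(73) divides φ(178) = φ(2)·φ(89) = 1·88 = 88 = 2^3 · 11.
Divisors of 88: 1, 2, 4, 8, 11, 22, 44, 88.
Check 73^d mod 178 for each divisor in increasing order:
73^1 ≡ 73 (mod 178)
73^2 ≡ 167 (mod 178)
73^4 ≡ 121 (mod 178)
73^8 ≡ 45 (mod 178)
73^11 ≡ 177 (mod 178)
73^22 ≡ 1 (mod 178) ✓
Therefore the multiplicative order of 73 modulo 178 is 22.

22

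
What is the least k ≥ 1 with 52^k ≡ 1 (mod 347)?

173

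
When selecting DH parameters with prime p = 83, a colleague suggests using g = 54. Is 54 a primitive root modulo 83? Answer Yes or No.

Yes

φ(83) = 83 − 1 = 82 = 2 · 41.
An element g generates (Z/83Z)^× iff g^(82/q) ≢ 1 (mod 83) for each prime q ∈ {2, 41}.
54^41 ≡ 82 (mod 83)  [q = 2: ≢ 1 ✓]
54^2 ≡ 11 (mod 83)  [q = 41: ≢ 1 ✓]
None equal 1, so ord_83(54) = 82: 54 is a primitive root.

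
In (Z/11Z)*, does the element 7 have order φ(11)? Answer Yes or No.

φ(11) = 11 − 1 = 10 = 2 · 5.
It suffices to check that the order of 7 is not a proper divisor of 10: compute 7^(10/q) for q ∈ {2, 5}.
7^5 ≡ 10 (mod 11)  [q = 2: ≢ 1 ✓]
7^2 ≡ 5 (mod 11)  [q = 5: ≢ 1 ✓]
None equal 1, so ord_11(7) = 10: 7 is a primitive root.

Yes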